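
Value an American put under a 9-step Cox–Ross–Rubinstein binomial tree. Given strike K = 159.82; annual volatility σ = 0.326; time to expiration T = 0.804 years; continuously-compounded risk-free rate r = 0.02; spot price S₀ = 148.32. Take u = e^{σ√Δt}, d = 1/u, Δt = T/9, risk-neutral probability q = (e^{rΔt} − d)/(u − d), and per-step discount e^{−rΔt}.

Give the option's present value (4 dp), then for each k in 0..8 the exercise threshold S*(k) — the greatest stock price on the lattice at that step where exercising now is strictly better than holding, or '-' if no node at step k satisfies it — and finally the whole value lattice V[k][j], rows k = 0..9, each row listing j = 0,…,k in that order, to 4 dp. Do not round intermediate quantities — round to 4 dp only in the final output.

price = 22.8064
boundary = - - - - 100.4463 110.7262 122.0582 110.7262 122.0582
tree:
22.8064
30.4033 14.8180
39.3111 21.0499 8.2505
49.1652 28.9850 12.6957 3.5575
59.3737 38.4990 18.9821 6.0624 0.9089
68.6992 49.0938 27.3829 10.1254 1.7674 0.0000
77.1589 59.3737 37.7618 16.4551 3.4368 0.0000 0.0000
84.8332 68.6992 49.0938 25.7085 6.6830 0.0000 0.0000 0.0000
91.7950 77.1589 59.3737 37.7618 12.9954 0.0000 0.0000 0.0000 0.0000
98.1105 84.8332 68.6992 49.0938 25.2701 0.0000 0.0000 0.0000 0.0000 0.0000

Δt=0.08933, u=1.10234, d=0.90716, q=0.48482, disc=e^(-rΔt)=0.99821
k=9 terminal: V=max(K-S,0) → 98.1105 84.8332 68.6992 49.0938 25.2701 0.0000 0.0000 0.0000 0.0000 0.0000
k=8: j=0 S=68.0250 intr=91.7950 cont=91.5097 V=91.7950[EX]; j=1 S=82.6611 intr=77.1589 cont=76.8736 V=77.1589[EX]; j=2 S=100.4463 intr=59.3737 cont=59.0884 V=59.3737[EX]; j=3 S=122.0582 intr=37.7618 cont=37.4765 V=37.7618[EX]; j=4 S=148.3200 intr=11.5000 cont=12.9954 V=12.9954[hold]; j=5 S=180.2323 intr=0.0000 cont=0.0000 V=0.0000[hold]; j=6 S=219.0107 intr=0.0000 cont=0.0000 V=0.0000[hold]; j=7 S=266.1326 intr=0.0000 cont=0.0000 V=0.0000[hold]; j=8 S=323.3932 intr=0.0000 cont=0.0000 V=0.0000[hold]  S*(8)=122.0582
k=7: j=0 S=74.9868 intr=84.8332 cont=84.5479 V=84.8332[EX]; j=1 S=91.1208 intr=68.6992 cont=68.4139 V=68.6992[EX]; j=2 S=110.7262 intr=49.0938 cont=48.8085 V=49.0938[EX]; j=3 S=134.5499 intr=25.2701 cont=25.7085 V=25.7085[hold]; j=4 S=163.4994 intr=0.0000 cont=6.6830 V=6.6830[hold]; j=5 S=198.6776 intr=0.0000 cont=0.0000 V=0.0000[hold]; j=6 S=241.4247 intr=0.0000 cont=0.0000 V=0.0000[hold]; j=7 S=293.3692 intr=0.0000 cont=0.0000 V=0.0000[hold]  S*(7)=110.7262
k=6: j=0 S=82.6611 intr=77.1589 cont=76.8736 V=77.1589[EX]; j=1 S=100.4463 intr=59.3737 cont=59.0884 V=59.3737[EX]; j=2 S=122.0582 intr=37.7618 cont=37.6887 V=37.7618[EX]; j=3 S=148.3200 intr=11.5000 cont=16.4551 V=16.4551[hold]; j=4 S=180.2323 intr=0.0000 cont=3.4368 V=3.4368[hold]; j=5 S=219.0107 intr=0.0000 cont=0.0000 V=0.0000[hold]; j=6 S=266.1326 intr=0.0000 cont=0.0000 V=0.0000[hold]  S*(6)=122.0582
k=5: j=0 S=91.1208 intr=68.6992 cont=68.4139 V=68.6992[EX]; j=1 S=110.7262 intr=49.0938 cont=48.8085 V=49.0938[EX]; j=2 S=134.5499 intr=25.2701 cont=27.3829 V=27.3829[hold]; j=3 S=163.4994 intr=0.0000 cont=10.1254 V=10.1254[hold]; j=4 S=198.6776 intr=0.0000 cont=1.7674 V=1.7674[hold]; j=5 S=241.4247 intr=0.0000 cont=0.0000 V=0.0000[hold]  S*(5)=110.7262
k=4: j=0 S=100.4463 intr=59.3737 cont=59.0884 V=59.3737[EX]; j=1 S=122.0582 intr=37.7618 cont=38.4990 V=38.4990[hold]; j=2 S=148.3200 intr=11.5000 cont=18.9821 V=18.9821[hold]; j=3 S=180.2323 intr=0.0000 cont=6.0624 V=6.0624[hold]; j=4 S=219.0107 intr=0.0000 cont=0.9089 V=0.9089[hold]  S*(4)=100.4463
k=3: j=0 S=110.7262 intr=49.0938 cont=49.1652 V=49.1652[hold]; j=1 S=134.5499 intr=25.2701 cont=28.9850 V=28.9850[hold]; j=2 S=163.4994 intr=0.0000 cont=12.6957 V=12.6957[hold]; j=3 S=198.6776 intr=0.0000 cont=3.5575 V=3.5575[hold]  S*(3)=-
k=2: j=0 S=122.0582 intr=37.7618 cont=39.3111 V=39.3111[hold]; j=1 S=148.3200 intr=11.5000 cont=21.0499 V=21.0499[hold]; j=2 S=180.2323 intr=0.0000 cont=8.2505 V=8.2505[hold]  S*(2)=-
k=1: j=0 S=134.5499 intr=25.2701 cont=30.4033 V=30.4033[hold]; j=1 S=163.4994 intr=0.0000 cont=14.8180 V=14.8180[hold]  S*(1)=-
k=0: j=0 S=148.3200 intr=11.5000 cont=22.8064 V=22.8064[hold]  S*(0)=-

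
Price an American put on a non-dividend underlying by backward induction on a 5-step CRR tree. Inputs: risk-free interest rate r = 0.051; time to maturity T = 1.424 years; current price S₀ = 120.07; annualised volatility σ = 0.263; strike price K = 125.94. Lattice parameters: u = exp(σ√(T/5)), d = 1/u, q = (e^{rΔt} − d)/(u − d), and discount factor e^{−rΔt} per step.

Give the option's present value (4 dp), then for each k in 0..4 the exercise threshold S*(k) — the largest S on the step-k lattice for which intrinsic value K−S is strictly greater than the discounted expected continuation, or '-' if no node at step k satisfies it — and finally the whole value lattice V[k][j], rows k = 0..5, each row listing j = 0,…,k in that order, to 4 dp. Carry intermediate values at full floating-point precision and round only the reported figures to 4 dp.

Δt=0.28480, u=1.15068, d=0.86905, q=0.51692, disc=e^(-rΔt)=0.98558
k=5 terminal: V=max(K-S,0) → 66.4205 47.1322 21.5931 0.0000 0.0000 0.0000
k=4: j=0 S=68.4879 intr=57.4521 cont=55.6360 V=57.4521[EX]; j=1 S=90.6827 intr=35.2573 cont=33.4413 V=35.2573[EX]; j=2 S=120.0700 intr=5.8700 cont=10.2808 V=10.2808[hold]; j=3 S=158.9808 intr=0.0000 cont=0.0000 V=0.0000[hold]; j=4 S=210.5014 intr=0.0000 cont=0.0000 V=0.0000[hold]  S*(4)=90.6827
k=3: j=0 S=78.8078 intr=47.1322 cont=45.3162 V=47.1322[EX]; j=1 S=104.3469 intr=21.5931 cont=22.0243 V=22.0243[hold]; j=2 S=138.1623 intr=0.0000 cont=4.8948 V=4.8948[hold]; j=3 S=182.9363 intr=0.0000 cont=0.0000 V=0.0000[hold]  S*(3)=78.8078
k=2: j=0 S=90.6827 intr=35.2573 cont=33.6609 V=35.2573[EX]; j=1 S=120.0700 intr=5.8700 cont=12.9798 V=12.9798[hold]; j=2 S=158.9808 intr=0.0000 cont=2.3305 V=2.3305[hold]  S*(2)=90.6827
k=1: j=0 S=104.3469 intr=21.5931 cont=23.3993 V=23.3993[hold]; j=1 S=138.1623 intr=0.0000 cont=7.3672 V=7.3672[hold]  S*(1)=-
k=0: j=0 S=120.0700 intr=5.8700 cont=14.8941 V=14.8941[hold]  S*(0)=-

price = 14.8941
boundary = - - 90.6827 78.8078 90.6827
tree:
14.8941
23.3993 7.3672
35.2573 12.9798 2.3305
47.1322 22.0243 4.8948 0.0000
57.4521 35.2573 10.2808 0.0000 0.0000
66.4205 47.1322 21.5931 0.0000 0.0000 0.0000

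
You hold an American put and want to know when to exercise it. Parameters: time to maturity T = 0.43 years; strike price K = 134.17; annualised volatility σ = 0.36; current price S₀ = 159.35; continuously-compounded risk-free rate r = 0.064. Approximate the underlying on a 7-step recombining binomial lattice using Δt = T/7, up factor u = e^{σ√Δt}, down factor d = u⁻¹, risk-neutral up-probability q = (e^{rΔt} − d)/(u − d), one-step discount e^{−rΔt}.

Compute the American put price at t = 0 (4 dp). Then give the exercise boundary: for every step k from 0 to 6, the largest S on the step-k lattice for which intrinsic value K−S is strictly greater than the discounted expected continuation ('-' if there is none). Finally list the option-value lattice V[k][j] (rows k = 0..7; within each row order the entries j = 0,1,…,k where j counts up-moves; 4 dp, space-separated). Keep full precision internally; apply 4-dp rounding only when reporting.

price = 4.1176
boundary = - - - - - 102.0004 111.5198
tree:
4.1176
6.6335 1.6317
10.4166 2.8990 0.3761
15.8458 5.0641 0.7547 0.0000
23.1594 8.6500 1.5146 0.0000 0.0000
32.1696 14.3229 3.0396 0.0000 0.0000 0.0000
40.8764 22.6502 6.1002 0.0000 0.0000 0.0000 0.0000
48.8400 32.1696 12.2424 0.0000 0.0000 0.0000 0.0000 0.0000

Δt=0.06143  u=1.09333  d=0.91464  q=0.49975  discount=0.99608
step 7 (expiry): payoffs max(K−S,0) = 48.8400 32.1696 12.2424 0.0000 0.0000 0.0000 0.0000 0.0000
step 6: (k=6,j=0): S=93.2936, (K−S)⁺=40.8764, hold=40.3499 ⇒ V=40.8764 exercise | (k=6,j=1): S=111.5198, (K−S)⁺=22.6502, hold=22.1238 ⇒ V=22.6502 exercise | (k=6,j=2): S=133.3067, (K−S)⁺=0.8633, hold=6.1002 ⇒ V=6.1002 continue | (k=6,j=3): S=159.3500, (K−S)⁺=0.0000, hold=0.0000 ⇒ V=0.0000 continue | (k=6,j=4): S=190.4812, (K−S)⁺=0.0000, hold=0.0000 ⇒ V=0.0000 continue | (k=6,j=5): S=227.6943, (K−S)⁺=0.0000, hold=0.0000 ⇒ V=0.0000 continue | (k=6,j=6): S=272.1775, (K−S)⁺=0.0000, hold=0.0000 ⇒ V=0.0000 continue  boundary S*=111.5198
step 5: (k=5,j=0): S=102.0004, (K−S)⁺=32.1696, hold=31.6431 ⇒ V=32.1696 exercise | (k=5,j=1): S=121.9276, (K−S)⁺=12.2424, hold=14.3229 ⇒ V=14.3229 continue | (k=5,j=2): S=145.7478, (K−S)⁺=0.0000, hold=3.0396 ⇒ V=3.0396 continue | (k=5,j=3): S=174.2216, (K−S)⁺=0.0000, hold=0.0000 ⇒ V=0.0000 continue | (k=5,j=4): S=208.2582, (K−S)⁺=0.0000, hold=0.0000 ⇒ V=0.0000 continue | (k=5,j=5): S=248.9443, (K−S)⁺=0.0000, hold=0.0000 ⇒ V=0.0000 continue  boundary S*=102.0004
step 4: (k=4,j=0): S=111.5198, (K−S)⁺=22.6502, hold=23.1594 ⇒ V=23.1594 continue | (k=4,j=1): S=133.3067, (K−S)⁺=0.8633, hold=8.6500 ⇒ V=8.6500 continue | (k=4,j=2): S=159.3500, (K−S)⁺=0.0000, hold=1.5146 ⇒ V=1.5146 continue | (k=4,j=3): S=190.4812, (K−S)⁺=0.0000, hold=0.0000 ⇒ V=0.0000 continue | (k=4,j=4): S=227.6943, (K−S)⁺=0.0000, hold=0.0000 ⇒ V=0.0000 continue  boundary S*=-
step 3: (k=3,j=0): S=121.9276, (K−S)⁺=12.2424, hold=15.8458 ⇒ V=15.8458 continue | (k=3,j=1): S=145.7478, (K−S)⁺=0.0000, hold=5.0641 ⇒ V=5.0641 continue | (k=3,j=2): S=174.2216, (K−S)⁺=0.0000, hold=0.7547 ⇒ V=0.7547 continue | (k=3,j=3): S=208.2582, (K−S)⁺=0.0000, hold=0.0000 ⇒ V=0.0000 continue  boundary S*=-
step 2: (k=2,j=0): S=133.3067, (K−S)⁺=0.8633, hold=10.4166 ⇒ V=10.4166 continue | (k=2,j=1): S=159.3500, (K−S)⁺=0.0000, hold=2.8990 ⇒ V=2.8990 continue | (k=2,j=2): S=190.4812, (K−S)⁺=0.0000, hold=0.3761 ⇒ V=0.3761 continue  boundary S*=-
step 1: (k=1,j=0): S=145.7478, (K−S)⁺=0.0000, hold=6.6335 ⇒ V=6.6335 continue | (k=1,j=1): S=174.2216, (K−S)⁺=0.0000, hold=1.6317 ⇒ V=1.6317 continue  boundary S*=-
step 0: (k=0,j=0): S=159.3500, (K−S)⁺=0.0000, hold=4.1176 ⇒ V=4.1176 continue  boundary S*=-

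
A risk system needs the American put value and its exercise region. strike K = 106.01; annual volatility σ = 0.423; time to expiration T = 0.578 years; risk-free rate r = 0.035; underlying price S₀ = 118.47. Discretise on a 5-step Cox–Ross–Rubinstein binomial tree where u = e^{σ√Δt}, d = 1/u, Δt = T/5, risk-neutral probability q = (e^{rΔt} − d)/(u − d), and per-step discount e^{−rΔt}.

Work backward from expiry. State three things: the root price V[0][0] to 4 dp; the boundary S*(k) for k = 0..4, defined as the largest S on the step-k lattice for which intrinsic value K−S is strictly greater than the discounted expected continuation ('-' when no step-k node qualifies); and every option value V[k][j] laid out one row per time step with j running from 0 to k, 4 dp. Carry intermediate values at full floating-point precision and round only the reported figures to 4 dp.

Δt=0.11560  u=1.15468  d=0.86604  q=0.47815  discount=0.99596
step 5 (expiry): payoffs max(K−S,0) = 48.2925 29.0566 3.4098 0.0000 0.0000 0.0000
step 4: (k=4,j=0): S=66.6450, (K−S)⁺=39.3650, hold=38.9370 ⇒ V=39.3650 exercise | (k=4,j=1): S=88.8562, (K−S)⁺=17.1538, hold=16.7257 ⇒ V=17.1538 exercise | (k=4,j=2): S=118.4700, (K−S)⁺=0.0000, hold=1.7722 ⇒ V=1.7722 continue | (k=4,j=3): S=157.9534, (K−S)⁺=0.0000, hold=0.0000 ⇒ V=0.0000 continue | (k=4,j=4): S=210.5956, (K−S)⁺=0.0000, hold=0.0000 ⇒ V=0.0000 continue  boundary S*=88.8562
step 3: (k=3,j=0): S=76.9534, (K−S)⁺=29.0566, hold=28.6286 ⇒ V=29.0566 exercise | (k=3,j=1): S=102.6002, (K−S)⁺=3.4098, hold=9.7595 ⇒ V=9.7595 continue | (k=3,j=2): S=136.7945, (K−S)⁺=0.0000, hold=0.9211 ⇒ V=0.9211 continue | (k=3,j=3): S=182.3850, (K−S)⁺=0.0000, hold=0.0000 ⇒ V=0.0000 continue  boundary S*=76.9534
step 2: (k=2,j=0): S=88.8562, (K−S)⁺=17.1538, hold=19.7496 ⇒ V=19.7496 continue | (k=2,j=1): S=118.4700, (K−S)⁺=0.0000, hold=5.5110 ⇒ V=5.5110 continue | (k=2,j=2): S=157.9534, (K−S)⁺=0.0000, hold=0.4787 ⇒ V=0.4787 continue  boundary S*=-
step 1: (k=1,j=0): S=102.6002, (K−S)⁺=3.4098, hold=12.8891 ⇒ V=12.8891 continue | (k=1,j=1): S=136.7945, (K−S)⁺=0.0000, hold=3.0923 ⇒ V=3.0923 continue  boundary S*=-
step 0: (k=0,j=0): S=118.4700, (K−S)⁺=0.0000, hold=8.1716 ⇒ V=8.1716 continue  boundary S*=-

price = 8.1716
boundary = - - - 76.9534 88.8562
tree:
8.1716
12.8891 3.0923
19.7496 5.5110 0.4787
29.0566 9.7595 0.9211 0.0000
39.3650 17.1538 1.7722 0.0000 0.0000
48.2925 29.0566 3.4098 0.0000 0.0000 0.0000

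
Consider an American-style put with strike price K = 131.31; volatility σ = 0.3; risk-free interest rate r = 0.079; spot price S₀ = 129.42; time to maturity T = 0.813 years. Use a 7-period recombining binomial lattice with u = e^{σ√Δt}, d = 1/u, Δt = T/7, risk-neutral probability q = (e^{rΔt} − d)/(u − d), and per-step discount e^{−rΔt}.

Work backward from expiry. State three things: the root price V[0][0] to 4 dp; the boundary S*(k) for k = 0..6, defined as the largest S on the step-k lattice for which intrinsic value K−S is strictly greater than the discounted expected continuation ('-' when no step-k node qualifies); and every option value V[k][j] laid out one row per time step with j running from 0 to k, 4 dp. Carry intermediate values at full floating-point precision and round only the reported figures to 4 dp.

price = 11.9315
boundary = - - - 95.2348 105.4867 95.2348 105.4867
tree:
11.9315
17.9124 6.6105
25.9517 10.7932 2.8584
36.0752 17.0473 5.1994 0.7437
45.3307 25.8233 9.2313 1.5618 0.0000
53.6868 36.0752 15.8416 3.2801 0.0000 0.0000
61.2307 45.3307 25.8233 6.8889 0.0000 0.0000 0.0000
68.0414 53.6868 36.0752 14.4679 0.0000 0.0000 0.0000 0.0000

Δt=0.11614  u=1.10765  d=0.90281  q=0.51946  discount=0.99087
step 7 (expiry): payoffs max(K−S,0) = 68.0414 53.6868 36.0752 14.4679 0.0000 0.0000 0.0000 0.0000
step 6: (k=6,j=0): S=70.0793, (K−S)⁺=61.2307, hold=60.0314 ⇒ V=61.2307 exercise | (k=6,j=1): S=85.9793, (K−S)⁺=45.3307, hold=44.1314 ⇒ V=45.3307 exercise | (k=6,j=2): S=105.4867, (K−S)⁺=25.8233, hold=24.6240 ⇒ V=25.8233 exercise | (k=6,j=3): S=129.4200, (K−S)⁺=1.8900, hold=6.8889 ⇒ V=6.8889 continue | (k=6,j=4): S=158.7835, (K−S)⁺=0.0000, hold=0.0000 ⇒ V=0.0000 continue | (k=6,j=5): S=194.8090, (K−S)⁺=0.0000, hold=0.0000 ⇒ V=0.0000 continue | (k=6,j=6): S=239.0083, (K−S)⁺=0.0000, hold=0.0000 ⇒ V=0.0000 continue  boundary S*=105.4867
step 5: (k=5,j=0): S=77.6232, (K−S)⁺=53.6868, hold=52.4875 ⇒ V=53.6868 exercise | (k=5,j=1): S=95.2348, (K−S)⁺=36.0752, hold=34.8759 ⇒ V=36.0752 exercise | (k=5,j=2): S=116.8421, (K−S)⁺=14.4679, hold=15.8416 ⇒ V=15.8416 continue | (k=5,j=3): S=143.3519, (K−S)⁺=0.0000, hold=3.2801 ⇒ V=3.2801 continue | (k=5,j=4): S=175.8762, (K−S)⁺=0.0000, hold=0.0000 ⇒ V=0.0000 continue | (k=5,j=5): S=215.7799, (K−S)⁺=0.0000, hold=0.0000 ⇒ V=0.0000 continue  boundary S*=95.2348
step 4: (k=4,j=0): S=85.9793, (K−S)⁺=45.3307, hold=44.1314 ⇒ V=45.3307 exercise | (k=4,j=1): S=105.4867, (K−S)⁺=25.8233, hold=25.3311 ⇒ V=25.8233 exercise | (k=4,j=2): S=129.4200, (K−S)⁺=1.8900, hold=9.2313 ⇒ V=9.2313 continue | (k=4,j=3): S=158.7835, (K−S)⁺=0.0000, hold=1.5618 ⇒ V=1.5618 continue | (k=4,j=4): S=194.8090, (K−S)⁺=0.0000, hold=0.0000 ⇒ V=0.0000 continue  boundary S*=105.4867
step 3: (k=3,j=0): S=95.2348, (K−S)⁺=36.0752, hold=34.8759 ⇒ V=36.0752 exercise | (k=3,j=1): S=116.8421, (K−S)⁺=14.4679, hold=17.0473 ⇒ V=17.0473 continue | (k=3,j=2): S=143.3519, (K−S)⁺=0.0000, hold=5.1994 ⇒ V=5.1994 continue | (k=3,j=3): S=175.8762, (K−S)⁺=0.0000, hold=0.7437 ⇒ V=0.7437 continue  boundary S*=95.2348
step 2: (k=2,j=0): S=105.4867, (K−S)⁺=25.8233, hold=25.9517 ⇒ V=25.9517 continue | (k=2,j=1): S=129.4200, (K−S)⁺=1.8900, hold=10.7932 ⇒ V=10.7932 continue | (k=2,j=2): S=158.7835, (K−S)⁺=0.0000, hold=2.8584 ⇒ V=2.8584 continue  boundary S*=-
step 1: (k=1,j=0): S=116.8421, (K−S)⁺=14.4679, hold=17.9124 ⇒ V=17.9124 continue | (k=1,j=1): S=143.3519, (K−S)⁺=0.0000, hold=6.6105 ⇒ V=6.6105 continue  boundary S*=-
step 0: (k=0,j=0): S=129.4200, (K−S)⁺=1.8900, hold=11.9315 ⇒ V=11.9315 continue  boundary S*=-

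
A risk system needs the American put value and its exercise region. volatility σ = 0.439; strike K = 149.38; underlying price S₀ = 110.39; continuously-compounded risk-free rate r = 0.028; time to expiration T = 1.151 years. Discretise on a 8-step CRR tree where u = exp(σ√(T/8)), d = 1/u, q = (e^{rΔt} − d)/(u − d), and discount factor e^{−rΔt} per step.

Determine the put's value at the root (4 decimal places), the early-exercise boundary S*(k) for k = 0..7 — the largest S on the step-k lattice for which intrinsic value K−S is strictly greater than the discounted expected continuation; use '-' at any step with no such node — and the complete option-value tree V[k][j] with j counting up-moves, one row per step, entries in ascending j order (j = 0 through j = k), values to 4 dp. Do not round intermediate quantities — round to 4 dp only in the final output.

price = 45.5514
boundary = - - 79.1217 66.9851 79.1217 93.4572 79.1217 93.4572
tree:
45.5514
57.4999 32.4971
70.2583 43.6367 20.2408
82.3949 56.5177 29.5167 9.9768
92.6698 70.2583 41.5409 16.2396 3.0152
101.3687 82.3949 55.9228 25.7140 5.7177 0.0000
108.7332 92.6698 70.2583 39.1260 10.8426 0.0000 0.0000
114.9680 101.3687 82.3949 55.9228 20.5610 0.0000 0.0000 0.0000
120.2465 108.7332 92.6698 70.2583 38.9900 0.0000 0.0000 0.0000 0.0000

Δt=0.14388  u=1.18118  d=0.84661  q=0.47053  discount=0.99598
step 8 (expiry): payoffs max(K−S,0) = 120.2465 108.7332 92.6698 70.2583 38.9900 0.0000 0.0000 0.0000 0.0000
step 7: (k=7,j=0): S=34.4120, (K−S)⁺=114.9680, hold=114.3675 ⇒ V=114.9680 exercise | (k=7,j=1): S=48.0113, (K−S)⁺=101.3687, hold=100.7681 ⇒ V=101.3687 exercise | (k=7,j=2): S=66.9851, (K−S)⁺=82.3949, hold=81.7943 ⇒ V=82.3949 exercise | (k=7,j=3): S=93.4572, (K−S)⁺=55.9228, hold=55.3223 ⇒ V=55.9228 exercise | (k=7,j=4): S=130.3908, (K−S)⁺=18.9892, hold=20.5610 ⇒ V=20.5610 continue | (k=7,j=5): S=181.9203, (K−S)⁺=0.0000, hold=0.0000 ⇒ V=0.0000 continue | (k=7,j=6): S=253.8140, (K−S)⁺=0.0000, hold=0.0000 ⇒ V=0.0000 continue | (k=7,j=7): S=354.1196, (K−S)⁺=0.0000, hold=0.0000 ⇒ V=0.0000 continue  boundary S*=93.4572
step 6: (k=6,j=0): S=40.6468, (K−S)⁺=108.7332, hold=108.1326 ⇒ V=108.7332 exercise | (k=6,j=1): S=56.7102, (K−S)⁺=92.6698, hold=92.0693 ⇒ V=92.6698 exercise | (k=6,j=2): S=79.1217, (K−S)⁺=70.2583, hold=69.6578 ⇒ V=70.2583 exercise | (k=6,j=3): S=110.3900, (K−S)⁺=38.9900, hold=39.1260 ⇒ V=39.1260 continue | (k=6,j=4): S=154.0154, (K−S)⁺=0.0000, hold=10.8426 ⇒ V=10.8426 continue | (k=6,j=5): S=214.8812, (K−S)⁺=0.0000, hold=0.0000 ⇒ V=0.0000 continue | (k=6,j=6): S=299.8008, (K−S)⁺=0.0000, hold=0.0000 ⇒ V=0.0000 continue  boundary S*=79.1217
step 5: (k=5,j=0): S=48.0113, (K−S)⁺=101.3687, hold=100.7681 ⇒ V=101.3687 exercise | (k=5,j=1): S=66.9851, (K−S)⁺=82.3949, hold=81.7943 ⇒ V=82.3949 exercise | (k=5,j=2): S=93.4572, (K−S)⁺=55.9228, hold=55.3860 ⇒ V=55.9228 exercise | (k=5,j=3): S=130.3908, (K−S)⁺=18.9892, hold=25.7140 ⇒ V=25.7140 continue | (k=5,j=4): S=181.9203, (K−S)⁺=0.0000, hold=5.7177 ⇒ V=5.7177 continue | (k=5,j=5): S=253.8140, (K−S)⁺=0.0000, hold=0.0000 ⇒ V=0.0000 continue  boundary S*=93.4572
step 4: (k=4,j=0): S=56.7102, (K−S)⁺=92.6698, hold=92.0693 ⇒ V=92.6698 exercise | (k=4,j=1): S=79.1217, (K−S)⁺=70.2583, hold=69.6578 ⇒ V=70.2583 exercise | (k=4,j=2): S=110.3900, (K−S)⁺=38.9900, hold=41.5409 ⇒ V=41.5409 continue | (k=4,j=3): S=154.0154, (K−S)⁺=0.0000, hold=16.2396 ⇒ V=16.2396 continue | (k=4,j=4): S=214.8812, (K−S)⁺=0.0000, hold=3.0152 ⇒ V=3.0152 continue  boundary S*=79.1217
step 3: (k=3,j=0): S=66.9851, (K−S)⁺=82.3949, hold=81.7943 ⇒ V=82.3949 exercise | (k=3,j=1): S=93.4572, (K−S)⁺=55.9228, hold=56.5177 ⇒ V=56.5177 continue | (k=3,j=2): S=130.3908, (K−S)⁺=18.9892, hold=29.5167 ⇒ V=29.5167 continue | (k=3,j=3): S=181.9203, (K−S)⁺=0.0000, hold=9.9768 ⇒ V=9.9768 continue  boundary S*=66.9851
step 2: (k=2,j=0): S=79.1217, (K−S)⁺=70.2583, hold=69.9366 ⇒ V=70.2583 exercise | (k=2,j=1): S=110.3900, (K−S)⁺=38.9900, hold=43.6367 ⇒ V=43.6367 continue | (k=2,j=2): S=154.0154, (K−S)⁺=0.0000, hold=20.2408 ⇒ V=20.2408 continue  boundary S*=79.1217
step 1: (k=1,j=0): S=93.4572, (K−S)⁺=55.9228, hold=57.4999 ⇒ V=57.4999 continue | (k=1,j=1): S=130.3908, (K−S)⁺=18.9892, hold=32.4971 ⇒ V=32.4971 continue  boundary S*=-
step 0: (k=0,j=0): S=110.3900, (K−S)⁺=38.9900, hold=45.5514 ⇒ V=45.5514 continue  boundary S*=-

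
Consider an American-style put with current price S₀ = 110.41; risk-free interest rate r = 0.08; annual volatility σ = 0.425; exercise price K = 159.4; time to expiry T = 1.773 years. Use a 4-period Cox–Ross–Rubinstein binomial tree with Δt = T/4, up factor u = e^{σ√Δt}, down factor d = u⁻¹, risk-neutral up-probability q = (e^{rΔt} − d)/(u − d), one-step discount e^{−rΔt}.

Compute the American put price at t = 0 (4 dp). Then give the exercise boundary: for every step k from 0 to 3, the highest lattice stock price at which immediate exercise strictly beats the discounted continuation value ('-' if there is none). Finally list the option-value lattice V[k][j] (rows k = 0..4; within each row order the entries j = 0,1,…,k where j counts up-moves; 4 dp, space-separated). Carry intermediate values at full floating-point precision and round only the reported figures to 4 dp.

price = 51.3739
boundary = - 83.2001 110.4100 83.2001
tree:
51.3739
76.1999 29.5734
96.7041 48.9900 11.7459
112.1551 76.1999 23.9881 0.0000
123.7984 96.7041 48.9900 0.0000 0.0000

Δt=0.44325  u=1.32704  d=0.75356  q=0.49267  discount=0.96516
step 4 (expiry): payoffs max(K−S,0) = 123.7984 96.7041 48.9900 0.0000 0.0000
step 3: (k=3,j=0): S=47.2449, (K−S)⁺=112.1551, hold=106.6019 ⇒ V=112.1551 exercise | (k=3,j=1): S=83.2001, (K−S)⁺=76.1999, hold=70.6466 ⇒ V=76.1999 exercise | (k=3,j=2): S=146.5187, (K−S)⁺=12.8813, hold=23.9881 ⇒ V=23.9881 continue | (k=3,j=3): S=258.0253, (K−S)⁺=0.0000, hold=0.0000 ⇒ V=0.0000 continue  boundary S*=83.2001
step 2: (k=2,j=0): S=62.6959, (K−S)⁺=96.7041, hold=91.1508 ⇒ V=96.7041 exercise | (k=2,j=1): S=110.4100, (K−S)⁺=48.9900, hold=48.7181 ⇒ V=48.9900 exercise | (k=2,j=2): S=194.4365, (K−S)⁺=0.0000, hold=11.7459 ⇒ V=11.7459 continue  boundary S*=110.4100
step 1: (k=1,j=0): S=83.2001, (K−S)⁺=76.1999, hold=70.6466 ⇒ V=76.1999 exercise | (k=1,j=1): S=146.5187, (K−S)⁺=12.8813, hold=29.5734 ⇒ V=29.5734 continue  boundary S*=83.2001
step 0: (k=0,j=0): S=110.4100, (K−S)⁺=48.9900, hold=51.3739 ⇒ V=51.3739 continue  boundary S*=-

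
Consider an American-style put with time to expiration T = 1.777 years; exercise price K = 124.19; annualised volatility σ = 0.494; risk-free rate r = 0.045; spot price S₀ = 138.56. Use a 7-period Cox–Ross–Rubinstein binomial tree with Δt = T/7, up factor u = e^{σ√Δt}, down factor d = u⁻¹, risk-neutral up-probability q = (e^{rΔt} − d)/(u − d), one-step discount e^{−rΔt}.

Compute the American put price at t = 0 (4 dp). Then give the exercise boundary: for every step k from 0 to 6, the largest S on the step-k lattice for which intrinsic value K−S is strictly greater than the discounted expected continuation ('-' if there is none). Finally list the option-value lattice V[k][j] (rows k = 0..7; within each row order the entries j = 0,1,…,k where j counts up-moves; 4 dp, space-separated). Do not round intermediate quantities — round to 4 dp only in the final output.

price = 23.6818
boundary = - - - 65.6678 51.1985 65.6678 84.2263
tree:
23.6818
33.0597 13.3047
44.7806 20.1762 5.6002
58.5222 29.8262 9.3934 1.3037
72.9915 42.6829 15.5339 2.4462 0.0000
84.2726 58.5222 25.2230 4.5899 0.0000 0.0000
93.0680 72.9915 39.9637 8.6125 0.0000 0.0000 0.0000
99.9254 84.2726 58.5222 16.1604 0.0000 0.0000 0.0000 0.0000

Δt=0.25386, u=1.28261, d=0.77966, q=0.46094, disc=e^(-rΔt)=0.98864
k=7 terminal: V=max(K-S,0) → 99.9254 84.2726 58.5222 16.1604 0.0000 0.0000 0.0000 0.0000
k=6: j=0 S=31.1220 intr=93.0680 cont=91.6574 V=93.0680[EX]; j=1 S=51.1985 intr=72.9915 cont=71.5808 V=72.9915[EX]; j=2 S=84.2263 intr=39.9637 cont=38.5531 V=39.9637[EX]; j=3 S=138.5600 intr=0.0000 cont=8.6125 V=8.6125[hold]; j=4 S=227.9439 intr=0.0000 cont=0.0000 V=0.0000[hold]; j=5 S=374.9887 intr=0.0000 cont=0.0000 V=0.0000[hold]; j=6 S=616.8909 intr=0.0000 cont=0.0000 V=0.0000[hold]  S*(6)=84.2263
k=5: j=0 S=39.9174 intr=84.2726 cont=82.8620 V=84.2726[EX]; j=1 S=65.6678 intr=58.5222 cont=57.1116 V=58.5222[EX]; j=2 S=108.0296 intr=16.1604 cont=25.2230 V=25.2230[hold]; j=3 S=177.7186 intr=0.0000 cont=4.5899 V=4.5899[hold]; j=4 S=292.3635 intr=0.0000 cont=0.0000 V=0.0000[hold]; j=5 S=480.9648 intr=0.0000 cont=0.0000 V=0.0000[hold]  S*(5)=65.6678
k=4: j=0 S=51.1985 intr=72.9915 cont=71.5808 V=72.9915[EX]; j=1 S=84.2263 intr=39.9637 cont=42.6829 V=42.6829[hold]; j=2 S=138.5600 intr=0.0000 cont=15.5339 V=15.5339[hold]; j=3 S=227.9439 intr=0.0000 cont=2.4462 V=2.4462[hold]; j=4 S=374.9887 intr=0.0000 cont=0.0000 V=0.0000[hold]  S*(4)=51.1985
k=3: j=0 S=65.6678 intr=58.5222 cont=58.3507 V=58.5222[EX]; j=1 S=108.0296 intr=16.1604 cont=29.8262 V=29.8262[hold]; j=2 S=177.7186 intr=0.0000 cont=9.3934 V=9.3934[hold]; j=3 S=292.3635 intr=0.0000 cont=1.3037 V=1.3037[hold]  S*(3)=65.6678
k=2: j=0 S=84.2263 intr=39.9637 cont=44.7806 V=44.7806[hold]; j=1 S=138.5600 intr=0.0000 cont=20.1762 V=20.1762[hold]; j=2 S=227.9439 intr=0.0000 cont=5.6002 V=5.6002[hold]  S*(2)=-
k=1: j=0 S=108.0296 intr=16.1604 cont=33.0597 V=33.0597[hold]; j=1 S=177.7186 intr=0.0000 cont=13.3047 V=13.3047[hold]  S*(1)=-
k=0: j=0 S=138.5600 intr=0.0000 cont=23.6818 V=23.6818[hold]  S*(0)=-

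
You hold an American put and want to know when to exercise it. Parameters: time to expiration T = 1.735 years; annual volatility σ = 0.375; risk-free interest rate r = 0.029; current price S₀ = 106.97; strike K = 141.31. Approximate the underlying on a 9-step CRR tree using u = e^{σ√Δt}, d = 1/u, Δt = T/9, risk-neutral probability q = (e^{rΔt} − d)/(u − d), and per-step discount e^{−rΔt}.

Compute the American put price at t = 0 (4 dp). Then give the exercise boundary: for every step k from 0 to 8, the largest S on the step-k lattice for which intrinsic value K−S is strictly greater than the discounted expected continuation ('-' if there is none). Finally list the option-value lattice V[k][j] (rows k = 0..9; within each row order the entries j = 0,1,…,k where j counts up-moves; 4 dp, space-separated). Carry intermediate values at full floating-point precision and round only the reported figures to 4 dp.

Δt=0.19278, u=1.17898, d=0.84819, q=0.47588, disc=e^(-rΔt)=0.99443
k=9 terminal: V=max(K-S,0) → 117.0044 107.5254 94.3497 76.0356 50.5790 15.1946 0.0000 0.0000 0.0000 0.0000
k=8: j=0 S=28.6558 intr=112.6542 cont=111.8664 V=112.6542[EX]; j=1 S=39.8313 intr=101.4787 cont=100.6909 V=101.4787[EX]; j=2 S=55.3652 intr=85.9448 cont=85.1570 V=85.9448[EX]; j=3 S=76.9572 intr=64.3528 cont=63.5650 V=64.3528[EX]; j=4 S=106.9700 intr=34.3400 cont=33.5522 V=34.3400[EX]; j=5 S=148.6875 intr=0.0000 cont=7.9194 V=7.9194[hold]; j=6 S=206.6746 intr=0.0000 cont=0.0000 V=0.0000[hold]; j=7 S=287.2761 intr=0.0000 cont=0.0000 V=0.0000[hold]; j=8 S=399.3117 intr=0.0000 cont=0.0000 V=0.0000[hold]  S*(8)=106.9700
k=7: j=0 S=33.7846 intr=107.5254 cont=106.7376 V=107.5254[EX]; j=1 S=46.9603 intr=94.3497 cont=93.5619 V=94.3497[EX]; j=2 S=65.2744 intr=76.0356 cont=75.2478 V=76.0356[EX]; j=3 S=90.7310 intr=50.5790 cont=49.7912 V=50.5790[EX]; j=4 S=126.1154 intr=15.1946 cont=21.6457 V=21.6457[hold]; j=5 S=175.2995 intr=0.0000 cont=4.1276 V=4.1276[hold]; j=6 S=243.6651 intr=0.0000 cont=0.0000 V=0.0000[hold]; j=7 S=338.6927 intr=0.0000 cont=0.0000 V=0.0000[hold]  S*(7)=90.7310
k=6: j=0 S=39.8313 intr=101.4787 cont=100.6909 V=101.4787[EX]; j=1 S=55.3652 intr=85.9448 cont=85.1570 V=85.9448[EX]; j=2 S=76.9572 intr=64.3528 cont=63.5650 V=64.3528[EX]; j=3 S=106.9700 intr=34.3400 cont=36.6050 V=36.6050[hold]; j=4 S=148.6875 intr=0.0000 cont=13.2350 V=13.2350[hold]; j=5 S=206.6746 intr=0.0000 cont=2.1513 V=2.1513[hold]; j=6 S=287.2761 intr=0.0000 cont=0.0000 V=0.0000[hold]  S*(6)=76.9572
k=5: j=0 S=46.9603 intr=94.3497 cont=93.5619 V=94.3497[EX]; j=1 S=65.2744 intr=76.0356 cont=75.2478 V=76.0356[EX]; j=2 S=90.7310 intr=50.5790 cont=50.8631 V=50.8631[hold]; j=3 S=126.1154 intr=15.1946 cont=25.3417 V=25.3417[hold]; j=4 S=175.2995 intr=0.0000 cont=7.9161 V=7.9161[hold]; j=5 S=243.6651 intr=0.0000 cont=1.1213 V=1.1213[hold]  S*(5)=65.2744
k=4: j=0 S=55.3652 intr=85.9448 cont=85.1570 V=85.9448[EX]; j=1 S=76.9572 intr=64.3528 cont=63.6994 V=64.3528[EX]; j=2 S=106.9700 intr=34.3400 cont=38.5021 V=38.5021[hold]; j=3 S=148.6875 intr=0.0000 cont=16.9542 V=16.9542[hold]; j=4 S=206.6746 intr=0.0000 cont=4.6565 V=4.6565[hold]  S*(4)=76.9572
k=3: j=0 S=65.2744 intr=76.0356 cont=75.2478 V=76.0356[EX]; j=1 S=90.7310 intr=50.5790 cont=51.7608 V=51.7608[hold]; j=2 S=126.1154 intr=15.1946 cont=28.0904 V=28.0904[hold]; j=3 S=175.2995 intr=0.0000 cont=11.0401 V=11.0401[hold]  S*(3)=65.2744
k=2: j=0 S=76.9572 intr=64.3528 cont=64.1242 V=64.3528[EX]; j=1 S=106.9700 intr=34.3400 cont=40.2708 V=40.2708[hold]; j=2 S=148.6875 intr=0.0000 cont=19.8652 V=19.8652[hold]  S*(2)=76.9572
k=1: j=0 S=90.7310 intr=50.5790 cont=52.5978 V=52.5978[hold]; j=1 S=126.1154 intr=15.1946 cont=30.3898 V=30.3898[hold]  S*(1)=-
k=0: j=0 S=106.9700 intr=34.3400 cont=41.7952 V=41.7952[hold]  S*(0)=-

price = 41.7952
boundary = - - 76.9572 65.2744 76.9572 65.2744 76.9572 90.7310 106.9700
tree:
41.7952
52.5978 30.3898
64.3528 40.2708 19.8652
76.0356 51.7608 28.0904 11.0401
85.9448 64.3528 38.5021 16.9542 4.6565
94.3497 76.0356 50.8631 25.3417 7.9161 1.1213
101.4787 85.9448 64.3528 36.6050 13.2350 2.1513 0.0000
107.5254 94.3497 76.0356 50.5790 21.6457 4.1276 0.0000 0.0000
112.6542 101.4787 85.9448 64.3528 34.3400 7.9194 0.0000 0.0000 0.0000
117.0044 107.5254 94.3497 76.0356 50.5790 15.1946 0.0000 0.0000 0.0000 0.0000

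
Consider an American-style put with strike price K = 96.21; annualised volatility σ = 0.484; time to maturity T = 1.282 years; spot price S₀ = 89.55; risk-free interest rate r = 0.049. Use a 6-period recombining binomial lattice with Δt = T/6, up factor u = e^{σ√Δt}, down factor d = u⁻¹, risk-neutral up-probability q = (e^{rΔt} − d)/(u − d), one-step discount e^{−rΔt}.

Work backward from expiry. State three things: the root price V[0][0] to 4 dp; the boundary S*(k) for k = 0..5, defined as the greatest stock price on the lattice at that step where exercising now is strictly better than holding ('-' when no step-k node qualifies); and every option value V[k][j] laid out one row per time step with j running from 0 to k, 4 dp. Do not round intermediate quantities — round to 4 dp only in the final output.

price = 20.8738
boundary = - - - 45.7697 57.2454 71.5984
tree:
20.8738
29.1297 11.9446
39.1969 18.3241 4.9506
50.4403 27.2791 8.5417 0.9738
59.6155 38.9646 14.5897 1.8485 0.0000
66.9514 50.4403 24.6116 3.5087 0.0000 0.0000
72.8167 59.6155 38.9646 6.6600 0.0000 0.0000 0.0000

Δt=0.21367, u=1.25073, d=0.79954, q=0.46763, disc=e^(-rΔt)=0.98958
k=6 terminal: V=max(K-S,0) → 72.8167 59.6155 38.9646 6.6600 0.0000 0.0000 0.0000
k=5: j=0 S=29.2586 intr=66.9514 cont=65.9494 V=66.9514[EX]; j=1 S=45.7697 intr=50.4403 cont=49.4382 V=50.4403[EX]; j=2 S=71.5984 intr=24.6116 cont=23.6096 V=24.6116[EX]; j=3 S=112.0026 intr=0.0000 cont=3.5087 V=3.5087[hold]; j=4 S=175.2075 intr=0.0000 cont=0.0000 V=0.0000[hold]; j=5 S=274.0800 intr=0.0000 cont=0.0000 V=0.0000[hold]  S*(5)=71.5984
k=4: j=0 S=36.5945 intr=59.6155 cont=58.6134 V=59.6155[EX]; j=1 S=57.2454 intr=38.9646 cont=37.9625 V=38.9646[EX]; j=2 S=89.5500 intr=6.6600 cont=14.5897 V=14.5897[hold]; j=3 S=140.0846 intr=0.0000 cont=1.8485 V=1.8485[hold]; j=4 S=219.1367 intr=0.0000 cont=0.0000 V=0.0000[hold]  S*(4)=57.2454
k=3: j=0 S=45.7697 intr=50.4403 cont=49.4382 V=50.4403[EX]; j=1 S=71.5984 intr=24.6116 cont=27.2791 V=27.2791[hold]; j=2 S=112.0026 intr=0.0000 cont=8.5417 V=8.5417[hold]; j=3 S=175.2075 intr=0.0000 cont=0.9738 V=0.9738[hold]  S*(3)=45.7697
k=2: j=0 S=57.2454 intr=38.9646 cont=39.1969 V=39.1969[hold]; j=1 S=89.5500 intr=6.6600 cont=18.3241 V=18.3241[hold]; j=2 S=140.0846 intr=0.0000 cont=4.9506 V=4.9506[hold]  S*(2)=-
k=1: j=0 S=71.5984 intr=24.6116 cont=29.1297 V=29.1297[hold]; j=1 S=112.0026 intr=0.0000 cont=11.9446 V=11.9446[hold]  S*(1)=-
k=0: j=0 S=89.5500 intr=6.6600 cont=20.8738 V=20.8738[hold]  S*(0)=-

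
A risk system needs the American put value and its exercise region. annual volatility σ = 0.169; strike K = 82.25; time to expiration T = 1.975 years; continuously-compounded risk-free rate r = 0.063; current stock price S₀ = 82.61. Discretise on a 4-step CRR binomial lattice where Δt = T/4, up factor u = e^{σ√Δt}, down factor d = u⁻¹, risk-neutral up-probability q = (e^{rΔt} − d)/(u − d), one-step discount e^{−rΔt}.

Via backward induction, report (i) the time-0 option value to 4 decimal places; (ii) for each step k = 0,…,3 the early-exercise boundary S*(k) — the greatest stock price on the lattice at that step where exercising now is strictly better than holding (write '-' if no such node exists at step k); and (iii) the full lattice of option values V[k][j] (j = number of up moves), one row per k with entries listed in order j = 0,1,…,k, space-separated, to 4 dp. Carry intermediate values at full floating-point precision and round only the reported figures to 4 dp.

Δt=0.49375, u=1.12609, d=0.88803, q=0.60306, disc=e^(-rΔt)=0.96937
k=4 terminal: V=max(K-S,0) → 30.8764 17.1042 0.0000 0.0000 0.0000
k=3: j=0 S=57.8513 intr=24.3987 cont=21.8796 V=24.3987[EX]; j=1 S=73.3600 intr=8.8900 cont=6.5813 V=8.8900[EX]; j=2 S=93.0263 intr=0.0000 cont=0.0000 V=0.0000[hold]; j=3 S=117.9648 intr=0.0000 cont=0.0000 V=0.0000[hold]  S*(3)=73.3600
k=2: j=0 S=65.1458 intr=17.1042 cont=14.5851 V=17.1042[EX]; j=1 S=82.6100 intr=0.0000 cont=3.4207 V=3.4207[hold]; j=2 S=104.7561 intr=0.0000 cont=0.0000 V=0.0000[hold]  S*(2)=65.1458
k=1: j=0 S=73.3600 intr=8.8900 cont=8.5810 V=8.8900[EX]; j=1 S=93.0263 intr=0.0000 cont=1.3162 V=1.3162[hold]  S*(1)=73.3600
k=0: j=0 S=82.6100 intr=0.0000 cont=4.1901 V=4.1901[hold]  S*(0)=-

price = 4.1901
boundary = - 73.3600 65.1458 73.3600
tree:
4.1901
8.8900 1.3162
17.1042 3.4207 0.0000
24.3987 8.8900 0.0000 0.0000
30.8764 17.1042 0.0000 0.0000 0.0000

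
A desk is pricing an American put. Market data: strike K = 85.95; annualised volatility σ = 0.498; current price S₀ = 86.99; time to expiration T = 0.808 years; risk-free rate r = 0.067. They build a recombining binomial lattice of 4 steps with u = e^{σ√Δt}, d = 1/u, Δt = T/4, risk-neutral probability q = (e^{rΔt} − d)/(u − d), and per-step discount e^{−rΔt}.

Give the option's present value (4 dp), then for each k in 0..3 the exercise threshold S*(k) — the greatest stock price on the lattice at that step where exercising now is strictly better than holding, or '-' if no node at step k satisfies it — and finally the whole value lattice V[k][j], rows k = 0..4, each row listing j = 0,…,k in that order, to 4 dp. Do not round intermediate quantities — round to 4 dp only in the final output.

params: Δt=0.20200 u=1.25085 d=0.79946 q=0.47446 e^(-rΔt)=0.98656
t_4 payoffs: 50.4156 30.3520 0.0000 0.0000 0.0000
t_3: node(3,0) S=44.4482 payoff=41.5018 vs cont=40.3464 → 41.5018 [stop]  node(3,1) S=69.5447 payoff=16.4053 vs cont=15.7367 → 16.4053 [stop]  node(3,2) S=108.8114 payoff=0.0000 vs cont=0.0000 → 0.0000 [wait]  node(3,3) S=170.2491 payoff=0.0000 vs cont=0.0000 → 0.0000 [wait]  ⇒ S*(3)=69.5447
t_2: node(2,0) S=55.5980 payoff=30.3520 vs cont=29.1966 → 30.3520 [stop]  node(2,1) S=86.9900 payoff=0.0000 vs cont=8.5057 → 8.5057 [wait]  node(2,2) S=136.1067 payoff=0.0000 vs cont=0.0000 → 0.0000 [wait]  ⇒ S*(2)=55.5980
t_1: node(1,0) S=69.5447 payoff=16.4053 vs cont=19.7181 → 19.7181 [wait]  node(1,1) S=108.8114 payoff=0.0000 vs cont=4.4100 → 4.4100 [wait]  ⇒ S*(1)=-
t_0: node(0,0) S=86.9900 payoff=0.0000 vs cont=12.2875 → 12.2875 [wait]  ⇒ S*(0)=-

price = 12.2875
boundary = - - 55.5980 69.5447
tree:
12.2875
19.7181 4.4100
30.3520 8.5057 0.0000
41.5018 16.4053 0.0000 0.0000
50.4156 30.3520 0.0000 0.0000 0.0000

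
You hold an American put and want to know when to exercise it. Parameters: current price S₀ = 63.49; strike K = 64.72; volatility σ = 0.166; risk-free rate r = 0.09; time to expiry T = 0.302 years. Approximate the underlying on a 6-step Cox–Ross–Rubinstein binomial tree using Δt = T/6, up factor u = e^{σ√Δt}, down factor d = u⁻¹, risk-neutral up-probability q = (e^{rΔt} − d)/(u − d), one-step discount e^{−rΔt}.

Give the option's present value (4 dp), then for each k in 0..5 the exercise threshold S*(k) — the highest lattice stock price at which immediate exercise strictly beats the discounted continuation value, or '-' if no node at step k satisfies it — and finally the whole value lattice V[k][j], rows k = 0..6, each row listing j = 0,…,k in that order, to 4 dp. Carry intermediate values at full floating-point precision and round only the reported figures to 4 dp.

price = 2.3572
boundary = - - 58.9328 56.7784 58.9328 61.1690
tree:
2.3572
3.7646 1.2327
5.7872 2.1516 0.4959
7.9416 3.6190 0.9766 0.1094
10.0173 5.7872 1.8864 0.2450 0.0000
12.0171 7.9416 3.5510 0.5490 0.0000 0.0000
13.9437 10.0173 5.7872 1.2300 0.0000 0.0000 0.0000

params: Δt=0.05033 u=1.03794 d=0.96344 q=0.55163 e^(-rΔt)=0.99548
t_6 payoffs: 13.9437 10.0173 5.7872 1.2300 0.0000 0.0000 0.0000
t_5: node(5,0) S=52.7029 payoff=12.0171 vs cont=11.7245 → 12.0171 [stop]  node(5,1) S=56.7784 payoff=7.9416 vs cont=7.6491 → 7.9416 [stop]  node(5,2) S=61.1690 payoff=3.5510 vs cont=3.2585 → 3.5510 [stop]  node(5,3) S=65.8991 payoff=0.0000 vs cont=0.5490 → 0.5490 [wait]  node(5,4) S=70.9950 payoff=0.0000 vs cont=0.0000 → 0.0000 [wait]  node(5,5) S=76.4849 payoff=0.0000 vs cont=0.0000 → 0.0000 [wait]  ⇒ S*(5)=61.1690
t_4: node(4,0) S=54.7027 payoff=10.0173 vs cont=9.7248 → 10.0173 [stop]  node(4,1) S=58.9328 payoff=5.7872 vs cont=5.4947 → 5.7872 [stop]  node(4,2) S=63.4900 payoff=1.2300 vs cont=1.8864 → 1.8864 [wait]  node(4,3) S=68.3996 payoff=0.0000 vs cont=0.2450 → 0.2450 [wait]  node(4,4) S=73.6888 payoff=0.0000 vs cont=0.0000 → 0.0000 [wait]  ⇒ S*(4)=58.9328
t_3: node(3,0) S=56.7784 payoff=7.9416 vs cont=7.6491 → 7.9416 [stop]  node(3,1) S=61.1690 payoff=3.5510 vs cont=3.6190 → 3.6190 [wait]  node(3,2) S=65.8991 payoff=0.0000 vs cont=0.9766 → 0.9766 [wait]  node(3,3) S=70.9950 payoff=0.0000 vs cont=0.1094 → 0.1094 [wait]  ⇒ S*(3)=56.7784
t_2: node(2,0) S=58.9328 payoff=5.7872 vs cont=5.5320 → 5.7872 [stop]  node(2,1) S=63.4900 payoff=1.2300 vs cont=2.1516 → 2.1516 [wait]  node(2,2) S=68.3996 payoff=0.0000 vs cont=0.4959 → 0.4959 [wait]  ⇒ S*(2)=58.9328
t_1: node(1,0) S=61.1690 payoff=3.5510 vs cont=3.7646 → 3.7646 [wait]  node(1,1) S=65.8991 payoff=0.0000 vs cont=1.2327 → 1.2327 [wait]  ⇒ S*(1)=-
t_0: node(0,0) S=63.4900 payoff=1.2300 vs cont=2.3572 → 2.3572 [wait]  ⇒ S*(0)=-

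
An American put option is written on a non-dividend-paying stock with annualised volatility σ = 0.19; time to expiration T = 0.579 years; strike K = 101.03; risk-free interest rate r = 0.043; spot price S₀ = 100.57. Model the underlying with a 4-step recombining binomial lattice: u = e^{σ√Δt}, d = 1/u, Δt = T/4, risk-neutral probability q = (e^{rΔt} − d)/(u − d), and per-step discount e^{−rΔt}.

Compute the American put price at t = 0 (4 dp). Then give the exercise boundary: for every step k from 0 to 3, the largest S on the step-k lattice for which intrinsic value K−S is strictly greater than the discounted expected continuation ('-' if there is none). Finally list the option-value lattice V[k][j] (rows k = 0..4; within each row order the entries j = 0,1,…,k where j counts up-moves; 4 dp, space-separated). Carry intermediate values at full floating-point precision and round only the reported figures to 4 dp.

Δt=0.14475  u=1.07496  d=0.93026  q=0.52508  discount=0.99380
step 4 (expiry): payoffs max(K−S,0) = 25.7131 13.9977 0.4600 0.0000 0.0000
step 3: (k=3,j=0): S=80.9630, (K−S)⁺=20.0670, hold=19.4402 ⇒ V=20.0670 exercise | (k=3,j=1): S=93.5566, (K−S)⁺=7.4734, hold=6.8465 ⇒ V=7.4734 exercise | (k=3,j=2): S=108.1092, (K−S)⁺=0.0000, hold=0.2171 ⇒ V=0.2171 continue | (k=3,j=3): S=124.9253, (K−S)⁺=0.0000, hold=0.0000 ⇒ V=0.0000 continue  boundary S*=93.5566
step 2: (k=2,j=0): S=87.0323, (K−S)⁺=13.9977, hold=13.3708 ⇒ V=13.9977 exercise | (k=2,j=1): S=100.5700, (K−S)⁺=0.4600, hold=3.6405 ⇒ V=3.6405 continue | (k=2,j=2): S=116.2135, (K−S)⁺=0.0000, hold=0.1025 ⇒ V=0.1025 continue  boundary S*=87.0323
step 1: (k=1,j=0): S=93.5566, (K−S)⁺=7.4734, hold=8.5062 ⇒ V=8.5062 continue | (k=1,j=1): S=108.1092, (K−S)⁺=0.0000, hold=1.7717 ⇒ V=1.7717 continue  boundary S*=-
step 0: (k=0,j=0): S=100.5700, (K−S)⁺=0.4600, hold=4.9392 ⇒ V=4.9392 continue  boundary S*=-

price = 4.9392
boundary = - - 87.0323 93.5566
tree:
4.9392
8.5062 1.7717
13.9977 3.6405 0.1025
20.0670 7.4734 0.2171 0.0000
25.7131 13.9977 0.4600 0.0000 0.0000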